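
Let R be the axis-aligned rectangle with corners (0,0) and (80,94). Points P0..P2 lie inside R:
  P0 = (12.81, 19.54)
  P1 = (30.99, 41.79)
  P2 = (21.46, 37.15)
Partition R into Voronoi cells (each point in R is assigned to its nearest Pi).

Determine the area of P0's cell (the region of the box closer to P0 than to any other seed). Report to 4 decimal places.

Area of P0's cell: 1229.3921

1. box [0,80]×[0,94]: [(0, 0) (80, 0) (80, 94) (0, 94)]
2. ⊥bis P0·P1 via (21.9,30.665): [(0, 48.559) (0, 0) (59.43, 0)]  |A|=1442.9325
3. ⊥bis P0·P2 via (17.135,28.345): [(36.2014, 18.9796) (0, 36.7617) (0, 0) (59.43, 0)]  |A|=1229.3921
4. canonical 4-gon: [(36.2014, 18.9796) (0, 36.7617) (0, 0) (59.43, 0)]
5. shoelace: 1229.3921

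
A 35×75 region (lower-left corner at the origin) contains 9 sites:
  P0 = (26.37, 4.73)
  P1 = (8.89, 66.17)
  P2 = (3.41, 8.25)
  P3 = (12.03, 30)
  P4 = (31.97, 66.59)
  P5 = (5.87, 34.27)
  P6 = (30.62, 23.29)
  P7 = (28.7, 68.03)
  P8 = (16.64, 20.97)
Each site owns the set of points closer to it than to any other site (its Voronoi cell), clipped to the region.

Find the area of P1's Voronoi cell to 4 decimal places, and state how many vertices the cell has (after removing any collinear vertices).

Area of P1's cell: 481.6799 (4 vertices)

1. box [0,35]×[0,75]: [(0, 0) (35, 0) (35, 75) (0, 75)]
2. ⊥bis P1·P0 via (17.63,35.45): [(0, 30.4342) (35, 40.3919) (35, 75) (0, 75)]  |A|=1385.5445
3. ⊥bis P1·P2 via (6.15,37.21): [(0, 37.7919) (19.4074, 35.9557) (35, 40.3919) (35, 75) (0, 75)]  |A|=1314.1477
4. ⊥bis P1·P3 via (10.46,48.085): [(0, 47.1769) (35, 50.2154) (35, 75) (0, 75)]  |A|=920.6345
5. ⊥bis P1·P4 via (20.43,66.38): [(0, 47.1769) (20.7467, 48.978) (20.2731, 75) (0, 75)]  |A|=552.3916
6. ⊥bis P1·P5 via (7.38,50.22): [(0, 50.9187) (20.6175, 48.9668) (20.7467, 48.978) (20.2731, 75) (0, 75)]  |A|=513.8191
7. ⊥bis P1·P6 via (19.755,44.73): [(0, 50.9187) (20.6175, 48.9668) (20.7467, 48.978) (20.2731, 75) (0, 75)]  |A|=513.8191
8. ⊥bis P1·P7 via (18.795,67.1): [(0, 50.9187) (20.4965, 48.9783) (18.0533, 75) (0, 75)]  |A|=481.6799
9. ⊥bis P1·P8 via (12.765,43.57): [(0, 50.9187) (20.4965, 48.9783) (18.0533, 75) (0, 75)]  |A|=481.6799
10. canonical 4-gon: [(0, 50.9187) (20.4965, 48.9783) (18.0533, 75) (0, 75)]
11. shoelace: 481.6799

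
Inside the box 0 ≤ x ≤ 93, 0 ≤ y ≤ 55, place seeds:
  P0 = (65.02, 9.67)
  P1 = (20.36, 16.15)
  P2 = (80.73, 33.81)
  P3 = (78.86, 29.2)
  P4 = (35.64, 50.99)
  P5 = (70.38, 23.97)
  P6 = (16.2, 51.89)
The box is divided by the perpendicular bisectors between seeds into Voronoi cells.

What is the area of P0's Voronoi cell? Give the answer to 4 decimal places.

1. box [0,93]×[0,55]: [(0, 0) (93, 0) (93, 55) (0, 55)]
2. ⊥bis P0·P1 via (42.69,12.91): [(40.8168, 0) (93, 0) (93, 55) (48.7971, 55)]  |A|=2650.6175
3. ⊥bis P0·P2 via (72.875,21.74): [(46.465, 38.9273) (40.8168, 0) (93, 0) (93, 8.6429)]  |A|=1216.7737
4. ⊥bis P0·P3 via (71.94,19.435): [(46.2756, 37.6221) (40.8168, 0) (93, 0) (93, 4.5108)]  |A|=1087.0028
5. ⊥bis P0·P4 via (50.33,30.33): [(53.4427, 32.5432) (44.6295, 26.2767) (40.8168, 0) (93, 0) (93, 4.5108)]  |A|=1042.166
6. ⊥bis P0·P5 via (67.7,16.82): [(84.5341, 10.5102) (44.5181, 25.5092) (40.8168, 0) (93, 0) (93, 4.5108)]  |A|=831.4658
7. ⊥bis P0·P6 via (40.61,30.78): [(84.5341, 10.5102) (44.5181, 25.5092) (40.8168, 0) (93, 0) (93, 4.5108)]  |A|=831.4658
8. canonical 5-gon: [(84.5341, 10.5102) (44.5181, 25.5092) (40.8168, 0) (93, 0) (93, 4.5108)]
9. shoelace: 831.4658

Area of P0's cell: 831.4658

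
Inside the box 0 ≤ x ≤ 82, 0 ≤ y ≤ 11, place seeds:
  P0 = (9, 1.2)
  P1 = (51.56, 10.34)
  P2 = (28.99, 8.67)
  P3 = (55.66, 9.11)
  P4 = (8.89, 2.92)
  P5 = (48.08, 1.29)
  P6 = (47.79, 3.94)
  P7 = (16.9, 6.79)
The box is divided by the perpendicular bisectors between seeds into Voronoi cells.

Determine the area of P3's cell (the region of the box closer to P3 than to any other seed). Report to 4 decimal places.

Area of P3's cell: 309.4538

1. box [0,82]×[0,11]: [(0, 0) (82, 0) (82, 11) (0, 11)]
2. ⊥bis P3·P0 via (32.33,5.155): [(33.2039, 0) (82, 0) (82, 11) (31.3391, 11)]  |A|=547.0133
3. ⊥bis P3·P1 via (53.61,9.725): [(50.6925, 0) (82, 0) (82, 11) (53.9925, 11)]  |A|=326.2325
4. ⊥bis P3·P2 via (42.325,8.89): [(50.6925, 0) (82, 0) (82, 11) (53.9925, 11)]  |A|=326.2325
5. ⊥bis P3·P4 via (32.275,6.015): [(50.6925, 0) (82, 0) (82, 11) (53.9925, 11)]  |A|=326.2325
6. ⊥bis P3·P5 via (51.87,5.2): [(52.1663, 4.9128) (57.2346, 0) (82, 0) (82, 11) (53.9925, 11)]  |A|=310.1625
7. ⊥bis P3·P6 via (51.725,6.525): [(52.36, 5.5584) (53.8671, 3.2642) (57.2346, 0) (82, 0) (82, 11) (53.9925, 11)]  |A|=309.4538
8. ⊥bis P3·P7 via (36.28,7.95): [(52.36, 5.5584) (53.8671, 3.2642) (57.2346, 0) (82, 0) (82, 11) (53.9925, 11)]  |A|=309.4538
9. canonical 6-gon: [(52.36, 5.5584) (53.8671, 3.2642) (57.2346, 0) (82, 0) (82, 11) (53.9925, 11)]
10. shoelace: 309.4538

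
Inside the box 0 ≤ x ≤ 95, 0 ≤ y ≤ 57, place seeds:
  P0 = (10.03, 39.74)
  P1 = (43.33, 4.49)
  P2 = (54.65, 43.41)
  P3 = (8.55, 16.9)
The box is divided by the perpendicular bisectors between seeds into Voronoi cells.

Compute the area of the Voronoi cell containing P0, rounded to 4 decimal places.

Area of P0's cell: 939.5446

1. box [0,95]×[0,57]: [(0, 0) (95, 0) (95, 57) (0, 57)]
2. ⊥bis P0·P1 via (26.68,22.115): [(0, 0) (3.27, 0) (63.6078, 57) (0, 57)]  |A|=1906.0171
3. ⊥bis P0·P2 via (32.34,41.575): [(0, 0) (3.27, 0) (33.4171, 28.4794) (31.0713, 57) (0, 57)]  |A|=1442.0369
4. ⊥bis P0·P3 via (9.29,28.32): [(0, 28.922) (31.7105, 26.8672) (33.4171, 28.4794) (31.0713, 57) (0, 57)]  |A|=939.5446
5. canonical 5-gon: [(0, 28.922) (31.7105, 26.8672) (33.4171, 28.4794) (31.0713, 57) (0, 57)]
6. shoelace: 939.5446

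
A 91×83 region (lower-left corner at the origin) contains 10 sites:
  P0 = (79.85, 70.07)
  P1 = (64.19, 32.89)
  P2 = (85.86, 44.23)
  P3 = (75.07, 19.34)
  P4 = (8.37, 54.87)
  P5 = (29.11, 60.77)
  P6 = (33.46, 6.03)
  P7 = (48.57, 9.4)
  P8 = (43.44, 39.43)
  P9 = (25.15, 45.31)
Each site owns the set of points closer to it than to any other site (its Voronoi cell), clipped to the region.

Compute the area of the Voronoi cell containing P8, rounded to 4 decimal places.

Area of P8's cell: 718.4015

1. box [0,91]×[0,83]: [(0, 0) (91, 0) (91, 83) (0, 83)]
2. ⊥bis P8·P0 via (61.645,54.75): [(0, 0) (91, 0) (91, 19.867) (37.8719, 83) (0, 83)]  |A|=5875.9302
3. ⊥bis P8·P1 via (53.815,36.16): [(0, 0) (42.4181, 0) (60.2112, 56.4538) (37.8719, 83) (0, 83)]  |A|=4198.7728
4. ⊥bis P8·P2 via (64.65,41.83): [(0, 0) (42.4181, 0) (60.2112, 56.4538) (37.8719, 83) (0, 83)]  |A|=4198.7728
5. ⊥bis P8·P3 via (59.255,29.385): [(0, 0) (40.5909, 0) (44.2178, 5.7102) (60.2112, 56.4538) (37.8719, 83) (0, 83)]  |A|=4193.5561
6. ⊥bis P8·P4 via (25.905,47.15): [(5.1466, 0) (40.5909, 0) (44.2178, 5.7102) (60.2112, 56.4538) (40.3775, 80.0225)]  |A|=2255.584
7. ⊥bis P8·P5 via (36.275,50.1): [(23.3963, 41.4519) (5.1466, 0) (40.5909, 0) (44.2178, 5.7102) (60.2112, 56.4538) (54.9851, 62.664)]  |A|=1826.4877
8. ⊥bis P8·P6 via (38.45,22.73): [(23.3963, 41.4519) (17.8622, 28.8817) (48.624, 19.69) (60.2112, 56.4538) (54.9851, 62.664)]  |A|=962.1018
9. ⊥bis P8·P7 via (46.005,24.415): [(23.3963, 41.4519) (17.8622, 28.8817) (37.6102, 22.9809) (50.347, 25.1567) (60.2112, 56.4538) (54.9851, 62.664)]  |A|=929.162
10. ⊥bis P8·P9 via (34.295,42.37): [(36.9192, 50.5326) (28.8985, 25.584) (37.6102, 22.9809) (50.347, 25.1567) (60.2112, 56.4538) (54.9851, 62.664)]  |A|=718.4015
11. canonical 6-gon: [(36.9192, 50.5326) (28.8985, 25.584) (37.6102, 22.9809) (50.347, 25.1567) (60.2112, 56.4538) (54.9851, 62.664)]
12. shoelace: 718.4015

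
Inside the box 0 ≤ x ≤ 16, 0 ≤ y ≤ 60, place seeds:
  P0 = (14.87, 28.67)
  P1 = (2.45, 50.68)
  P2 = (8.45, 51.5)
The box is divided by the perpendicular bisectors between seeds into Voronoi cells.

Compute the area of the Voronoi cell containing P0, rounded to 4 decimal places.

Area of P0's cell: 617.7006

1. box [0,16]×[0,60]: [(0, 0) (16, 0) (16, 60) (0, 60)]
2. ⊥bis P0·P1 via (8.66,39.675): [(0, 34.7883) (0, 0) (16, 0) (16, 43.8169)]  |A|=628.8411
3. ⊥bis P0·P2 via (11.66,40.085): [(7.1282, 38.8106) (0, 34.7883) (0, 0) (16, 0) (16, 41.3054)]  |A|=617.7006
4. canonical 5-gon: [(7.1282, 38.8106) (0, 34.7883) (0, 0) (16, 0) (16, 41.3054)]
5. shoelace: 617.7006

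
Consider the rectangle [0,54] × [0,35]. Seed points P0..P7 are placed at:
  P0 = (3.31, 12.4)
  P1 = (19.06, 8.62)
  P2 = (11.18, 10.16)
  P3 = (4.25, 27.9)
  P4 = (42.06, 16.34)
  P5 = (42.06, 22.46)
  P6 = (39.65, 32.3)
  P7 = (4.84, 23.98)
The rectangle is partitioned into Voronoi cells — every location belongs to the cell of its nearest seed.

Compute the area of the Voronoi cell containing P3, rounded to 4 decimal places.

1. box [0,54]×[0,35]: [(0, 0) (54, 0) (54, 35) (0, 35)]
2. ⊥bis P3·P0 via (3.78,20.15): [(0, 20.3792) (54, 17.1044) (54, 35) (0, 35)]  |A|=877.9418
3. ⊥bis P3·P1 via (11.655,18.26): [(0, 20.3792) (13.3592, 19.5691) (33.4475, 35) (0, 35)]  |A|=355.7238
4. ⊥bis P3·P2 via (7.715,19.03): [(0, 20.3792) (9.668, 19.7929) (17.7717, 22.9586) (33.4475, 35) (0, 35)]  |A|=348.9743
5. ⊥bis P3·P4 via (23.155,22.12): [(0, 20.3792) (9.668, 19.7929) (17.7717, 22.9586) (25.1424, 28.6204) (27.0929, 35) (0, 35)]  |A|=328.7045
6. ⊥bis P3·P5 via (23.155,25.18): [(0, 20.3792) (9.668, 19.7929) (17.7717, 22.9586) (23.4646, 27.3316) (24.5679, 35) (0, 35)]  |A|=314.9278
7. ⊥bis P3·P6 via (21.95,30.1): [(0, 20.3792) (9.668, 19.7929) (17.7717, 22.9586) (22.3961, 26.5108) (21.341, 35) (0, 35)]  |A|=297.5869
8. ⊥bis P3·P7 via (4.545,25.94): [(0, 25.2559) (22.1379, 28.5879) (21.341, 35) (0, 35)]  |A|=176.2768
9. canonical 4-gon: [(0, 25.2559) (22.1379, 28.5879) (21.341, 35) (0, 35)]
10. shoelace: 176.2768

Area of P3's cell: 176.2768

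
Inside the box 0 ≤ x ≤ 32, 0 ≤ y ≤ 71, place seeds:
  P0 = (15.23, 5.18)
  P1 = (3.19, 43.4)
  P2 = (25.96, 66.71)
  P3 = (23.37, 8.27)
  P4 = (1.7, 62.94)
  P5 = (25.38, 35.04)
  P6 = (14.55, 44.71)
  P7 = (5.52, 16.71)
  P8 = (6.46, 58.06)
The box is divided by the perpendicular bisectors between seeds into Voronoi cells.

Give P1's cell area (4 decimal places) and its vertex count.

1. box [0,32]×[0,71]: [(0, 0) (32, 0) (32, 71) (0, 71)]
2. ⊥bis P1·P0 via (9.21,24.29): [(0, 21.3887) (32, 31.4693) (32, 71) (0, 71)]  |A|=1426.2728
3. ⊥bis P1·P2 via (14.575,55.055): [(0, 69.2924) (0, 21.3887) (32, 31.4693) (32, 38.0337)]  |A|=871.4892
4. ⊥bis P1·P3 via (13.28,25.835): [(0, 69.2924) (0, 21.3887) (12.2667, 25.2529) (32, 36.5885) (32, 38.0337)]  |A|=820.9797
5. ⊥bis P1·P4 via (2.445,53.17): [(15.4866, 54.1645) (0, 52.9836) (0, 21.3887) (12.2667, 25.2529) (32, 36.5885) (32, 38.0337)]  |A|=694.6954
6. ⊥bis P1·P5 via (14.285,39.22): [(18.7239, 51.0022) (15.4866, 54.1645) (0, 52.9836) (0, 21.3887) (8.5861, 24.0935)]  |A|=423.9984
7. ⊥bis P1·P6 via (8.87,44.055): [(10.5659, 29.3484) (7.772, 53.5762) (0, 52.9836) (0, 21.3887) (8.5861, 24.0935)]  |A|=281.7745
8. ⊥bis P1·P7 via (4.355,30.055): [(10.4233, 30.5848) (7.772, 53.5762) (0, 52.9836) (0, 29.6748)]  |A|=211.6085
9. ⊥bis P1·P8 via (4.825,50.73): [(10.4233, 30.5848) (8.1867, 49.9801) (0, 51.8062) (0, 29.6748)]  |A|=192.692
10. canonical 4-gon: [(10.4233, 30.5848) (8.1867, 49.9801) (0, 51.8062) (0, 29.6748)]
11. shoelace: 192.692

Area of P1's cell: 192.6920 (4 vertices)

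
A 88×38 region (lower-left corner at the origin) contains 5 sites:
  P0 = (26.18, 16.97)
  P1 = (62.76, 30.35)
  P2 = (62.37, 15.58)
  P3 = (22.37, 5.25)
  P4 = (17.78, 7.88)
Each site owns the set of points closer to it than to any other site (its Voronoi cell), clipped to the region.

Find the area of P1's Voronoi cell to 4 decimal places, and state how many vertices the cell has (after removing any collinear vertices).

Area of P1's cell: 696.2912 (4 vertices)

1. box [0,88]×[0,38]: [(0, 0) (88, 0) (88, 38) (0, 38)]
2. ⊥bis P1·P0 via (44.47,23.66): [(53.1242, 0) (88, 0) (88, 38) (39.2248, 38)]  |A|=1589.3688
3. ⊥bis P1·P2 via (62.565,22.965): [(44.5502, 23.4407) (88, 22.2934) (88, 38) (39.2248, 38)]  |A|=696.2912
4. ⊥bis P1·P3 via (42.565,17.8): [(44.5502, 23.4407) (88, 22.2934) (88, 38) (39.2248, 38)]  |A|=696.2912
5. ⊥bis P1·P4 via (40.27,19.115): [(44.5502, 23.4407) (88, 22.2934) (88, 38) (39.2248, 38)]  |A|=696.2912
6. canonical 4-gon: [(44.5502, 23.4407) (88, 22.2934) (88, 38) (39.2248, 38)]
7. shoelace: 696.2912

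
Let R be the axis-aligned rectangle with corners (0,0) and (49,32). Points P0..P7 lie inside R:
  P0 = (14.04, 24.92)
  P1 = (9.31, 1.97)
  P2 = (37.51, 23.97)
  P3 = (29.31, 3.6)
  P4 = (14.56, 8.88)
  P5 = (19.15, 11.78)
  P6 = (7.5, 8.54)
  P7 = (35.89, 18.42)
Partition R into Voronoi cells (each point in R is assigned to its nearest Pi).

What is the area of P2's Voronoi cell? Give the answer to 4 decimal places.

Area of P2's cell: 254.4517

1. box [0,49]×[0,32]: [(0, 0) (49, 0) (49, 32) (0, 32)]
2. ⊥bis P2·P0 via (25.775,24.445): [(24.7855, 0) (49, 0) (49, 32) (26.0808, 32)]  |A|=754.1386
3. ⊥bis P2·P1 via (23.41,12.97): [(25.2168, 10.654) (33.5284, 0) (49, 0) (49, 32) (26.0808, 32)]  |A|=707.5649
4. ⊥bis P2·P3 via (33.41,13.785): [(25.4728, 16.9801) (49, 7.5092) (49, 32) (26.0808, 32)]  |A|=460.2211
5. ⊥bis P2·P4 via (26.035,16.425): [(25.4843, 17.2626) (25.741, 16.8722) (49, 7.5092) (49, 32) (26.0808, 32)]  |A|=460.1827
6. ⊥bis P2·P5 via (28.33,17.875): [(25.6712, 21.8796) (30.1831, 15.084) (49, 7.5092) (49, 32) (26.0808, 32)]  |A|=448.4943
7. ⊥bis P2·P6 via (22.505,16.255): [(25.6712, 21.8796) (30.1831, 15.084) (49, 7.5092) (49, 32) (26.0808, 32)]  |A|=448.4943
8. ⊥bis P2·P7 via (36.7,21.195): [(25.7726, 24.3846) (49, 17.6047) (49, 32) (26.0808, 32)]  |A|=254.4517
9. canonical 4-gon: [(25.7726, 24.3846) (49, 17.6047) (49, 32) (26.0808, 32)]
10. shoelace: 254.4517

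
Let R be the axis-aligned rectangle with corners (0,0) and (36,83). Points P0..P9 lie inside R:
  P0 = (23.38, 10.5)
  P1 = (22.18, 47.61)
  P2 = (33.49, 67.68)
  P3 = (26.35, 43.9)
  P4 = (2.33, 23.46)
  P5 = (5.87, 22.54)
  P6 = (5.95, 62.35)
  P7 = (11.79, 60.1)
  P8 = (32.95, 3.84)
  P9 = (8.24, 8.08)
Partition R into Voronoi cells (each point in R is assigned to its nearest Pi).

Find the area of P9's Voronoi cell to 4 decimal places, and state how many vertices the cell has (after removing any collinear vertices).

1. box [0,36]×[0,83]: [(0, 0) (36, 0) (36, 83) (0, 83)]
2. ⊥bis P9·P0 via (15.81,9.29): [(0, 0) (17.2949, 0) (4.0281, 83) (0, 83)]  |A|=884.905
3. ⊥bis P9·P1 via (15.21,27.845): [(0, 33.2087) (0, 0) (17.2949, 0) (12.7028, 28.7291)]  |A|=459.3563
4. ⊥bis P9·P2 via (20.865,37.88): [(0, 33.2087) (0, 0) (17.2949, 0) (12.7028, 28.7291)]  |A|=459.3563
5. ⊥bis P9·P3 via (17.295,25.99): [(9.9736, 29.6916) (0, 33.2087) (0, 0) (17.2949, 0) (12.7754, 28.275)]  |A|=458.7716
6. ⊥bis P9·P4 via (5.285,15.77): [(0, 13.7392) (0, 0) (17.2949, 0) (14.2251, 19.2054)]  |A|=263.7983
7. ⊥bis P9·P5 via (7.055,15.31): [(1.8811, 14.462) (0, 13.7392) (0, 0) (17.2949, 0) (14.6488, 16.5546)]  |A|=246.433
8. ⊥bis P9·P6 via (7.095,35.215): [(1.8811, 14.462) (0, 13.7392) (0, 0) (17.2949, 0) (14.6488, 16.5546)]  |A|=246.433
9. ⊥bis P9·P7 via (10.015,34.09): [(1.8811, 14.462) (0, 13.7392) (0, 0) (17.2949, 0) (14.6488, 16.5546)]  |A|=246.433
10. ⊥bis P9·P8 via (20.595,5.96): [(1.8811, 14.462) (0, 13.7392) (0, 0) (17.2949, 0) (14.6488, 16.5546)]  |A|=246.433
11. canonical 5-gon: [(1.8811, 14.462) (0, 13.7392) (0, 0) (17.2949, 0) (14.6488, 16.5546)]
12. shoelace: 246.433

Area of P9's cell: 246.4330 (5 vertices)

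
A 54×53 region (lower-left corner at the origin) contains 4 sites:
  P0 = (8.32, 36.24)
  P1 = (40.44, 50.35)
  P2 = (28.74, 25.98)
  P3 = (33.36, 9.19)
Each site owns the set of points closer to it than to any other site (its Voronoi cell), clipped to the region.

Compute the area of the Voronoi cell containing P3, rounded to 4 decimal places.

Area of P3's cell: 865.1564

1. box [0,54]×[0,53]: [(0, 0) (54, 0) (54, 53) (0, 53)]
2. ⊥bis P3·P0 via (20.84,22.715): [(0, 3.4236) (0, 0) (54, 0) (54, 53) (53.556, 53)]  |A|=1534.4413
3. ⊥bis P3·P1 via (36.9,29.77): [(29.7837, 30.9941) (0, 3.4236) (0, 0) (54, 0) (54, 26.8286)]  |A|=1212.6686
4. ⊥bis P3·P2 via (31.05,17.585): [(8.6354, 11.4173) (0, 3.4236) (0, 0) (54, 0) (54, 23.9)]  |A|=865.1564
5. canonical 5-gon: [(8.6354, 11.4173) (0, 3.4236) (0, 0) (54, 0) (54, 23.9)]
6. shoelace: 865.1564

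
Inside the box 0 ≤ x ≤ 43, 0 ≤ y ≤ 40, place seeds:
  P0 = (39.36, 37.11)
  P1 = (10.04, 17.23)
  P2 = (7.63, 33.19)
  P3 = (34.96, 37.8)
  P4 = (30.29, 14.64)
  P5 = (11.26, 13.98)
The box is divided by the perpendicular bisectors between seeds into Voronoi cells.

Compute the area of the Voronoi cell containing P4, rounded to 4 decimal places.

Area of P4's cell: 572.6942

1. box [0,43]×[0,40]: [(0, 0) (43, 0) (43, 40) (0, 40)]
2. ⊥bis P4·P0 via (34.825,25.875): [(0, 39.9321) (0, 0) (43, 0) (43, 22.5752)]  |A|=1343.906
3. ⊥bis P4·P1 via (20.165,15.935): [(22.0936, 31.014) (18.1269, 0) (43, 0) (43, 22.5752)]  |A|=621.6899
4. ⊥bis P4·P2 via (18.96,23.915): [(24.1063, 30.2016) (21.5978, 27.1372) (18.1269, 0) (43, 0) (43, 22.5752)]  |A|=617.587
5. ⊥bis P4·P3 via (32.625,26.22): [(35.3131, 25.678) (22.5157, 28.2585) (21.5978, 27.1372) (18.1269, 0) (43, 0) (43, 22.5752)]  |A|=603.1011
6. ⊥bis P4·P5 via (20.775,14.31): [(35.3131, 25.678) (22.5157, 28.2585) (21.5978, 27.1372) (20.6005, 19.3403) (21.2713, 0) (43, 0) (43, 22.5752)]  |A|=572.6942
7. canonical 7-gon: [(35.3131, 25.678) (22.5157, 28.2585) (21.5978, 27.1372) (20.6005, 19.3403) (21.2713, 0) (43, 0) (43, 22.5752)]
8. shoelace: 572.6942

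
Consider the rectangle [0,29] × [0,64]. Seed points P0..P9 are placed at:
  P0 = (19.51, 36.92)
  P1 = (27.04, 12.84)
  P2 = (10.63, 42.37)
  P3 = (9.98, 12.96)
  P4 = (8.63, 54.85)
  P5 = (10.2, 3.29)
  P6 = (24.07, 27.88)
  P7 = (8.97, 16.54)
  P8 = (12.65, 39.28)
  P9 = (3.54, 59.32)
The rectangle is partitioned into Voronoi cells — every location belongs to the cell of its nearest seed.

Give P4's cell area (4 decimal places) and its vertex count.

1. box [0,29]×[0,64]: [(0, 0) (29, 0) (29, 64) (0, 64)]
2. ⊥bis P4·P0 via (14.07,45.885): [(0, 37.3473) (29, 54.9446) (29, 64) (0, 64)]  |A|=517.7682
3. ⊥bis P4·P1 via (17.835,33.845): [(0, 37.3473) (29, 54.9446) (29, 64) (0, 64)]  |A|=517.7682
4. ⊥bis P4·P2 via (9.63,48.61): [(0, 47.0667) (21.7658, 50.5548) (29, 54.9446) (29, 64) (0, 64)]  |A|=411.9922
5. ⊥bis P4·P3 via (9.305,33.905): [(0, 47.0667) (21.7658, 50.5548) (29, 54.9446) (29, 64) (0, 64)]  |A|=411.9922
6. ⊥bis P4·P5 via (9.415,29.07): [(0, 47.0667) (21.7658, 50.5548) (29, 54.9446) (29, 64) (0, 64)]  |A|=411.9922
7. ⊥bis P4·P6 via (16.35,41.365): [(0, 47.0667) (21.7658, 50.5548) (29, 54.9446) (29, 64) (0, 64)]  |A|=411.9922
8. ⊥bis P4·P7 via (8.8,35.695): [(0, 47.0667) (21.7658, 50.5548) (29, 54.9446) (29, 64) (0, 64)]  |A|=411.9922
9. ⊥bis P4·P8 via (10.64,47.065): [(0, 47.0667) (21.7658, 50.5548) (29, 54.9446) (29, 64) (0, 64)]  |A|=411.9922
10. ⊥bis P4·P9 via (6.085,57.085): [(0, 50.156) (0, 47.0667) (21.7658, 50.5548) (29, 54.9446) (29, 64) (12.1577, 64)]  |A|=327.8366
11. canonical 6-gon: [(0, 50.156) (0, 47.0667) (21.7658, 50.5548) (29, 54.9446) (29, 64) (12.1577, 64)]
12. shoelace: 327.8366

Area of P4's cell: 327.8366 (6 vertices)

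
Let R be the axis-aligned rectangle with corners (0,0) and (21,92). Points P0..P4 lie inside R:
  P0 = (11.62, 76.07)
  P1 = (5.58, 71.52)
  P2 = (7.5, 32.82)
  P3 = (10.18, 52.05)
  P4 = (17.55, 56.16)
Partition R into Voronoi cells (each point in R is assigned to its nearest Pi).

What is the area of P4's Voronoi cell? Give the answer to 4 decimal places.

1. box [0,21]×[0,92]: [(0, 0) (21, 0) (21, 92) (0, 92)]
2. ⊥bis P4·P0 via (14.585,66.115): [(0, 61.771) (0, 0) (21, 0) (21, 68.0256)]  |A|=1362.8648
3. ⊥bis P4·P1 via (11.565,63.84): [(14.422, 66.0665) (0, 54.8274) (0, 0) (21, 0) (21, 68.0256)]  |A|=1312.7947
4. ⊥bis P4·P2 via (12.525,44.49): [(14.422, 66.0665) (0, 54.8274) (0, 49.8832) (21, 40.8407) (21, 68.0256)]  |A|=360.1938
5. ⊥bis P4·P3 via (13.865,54.105): [(14.422, 66.0665) (9.384, 62.1403) (21, 41.3106) (21, 68.0256)]  |A|=163.1391
6. canonical 4-gon: [(14.422, 66.0665) (9.384, 62.1403) (21, 41.3106) (21, 68.0256)]
7. shoelace: 163.1391

Area of P4's cell: 163.1391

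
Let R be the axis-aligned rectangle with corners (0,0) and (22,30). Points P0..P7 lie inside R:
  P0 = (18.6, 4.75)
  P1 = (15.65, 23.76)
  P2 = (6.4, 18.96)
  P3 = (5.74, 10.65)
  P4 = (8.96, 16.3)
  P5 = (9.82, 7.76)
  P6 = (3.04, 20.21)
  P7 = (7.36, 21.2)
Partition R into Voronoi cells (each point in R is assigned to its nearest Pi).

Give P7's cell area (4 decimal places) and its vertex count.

1. box [0,22]×[0,30]: [(0, 0) (22, 0) (22, 30) (0, 30)]
2. ⊥bis P7·P0 via (12.98,12.975): [(0, 4.106) (22, 19.1382) (22, 30) (0, 30)]  |A|=404.3138
3. ⊥bis P7·P1 via (11.505,22.48): [(0, 4.106) (14.1858, 13.7989) (9.1828, 30) (0, 30)]  |A|=258.049
4. ⊥bis P7·P2 via (6.88,20.08): [(0, 23.0286) (13.0646, 17.4294) (9.1828, 30) (0, 30)]  |A|=103.256
5. ⊥bis P7·P3 via (6.55,15.925): [(0, 23.0286) (13.0646, 17.4294) (9.1828, 30) (0, 30)]  |A|=103.256
6. ⊥bis P7·P4 via (8.16,18.75): [(0, 23.0286) (9.1949, 19.0879) (12.2449, 20.0839) (9.1828, 30) (0, 30)]  |A|=98.7997
7. ⊥bis P7·P5 via (8.59,14.48): [(0, 23.0286) (9.1949, 19.0879) (12.2449, 20.0839) (9.1828, 30) (0, 30)]  |A|=98.7997
8. ⊥bis P7·P6 via (5.2,20.705): [(5.1759, 20.8103) (9.1949, 19.0879) (12.2449, 20.0839) (9.1828, 30) (3.0699, 30)]  |A|=66.6525
9. canonical 5-gon: [(5.1759, 20.8103) (9.1949, 19.0879) (12.2449, 20.0839) (9.1828, 30) (3.0699, 30)]
10. shoelace: 66.6525

Area of P7's cell: 66.6525 (5 vertices)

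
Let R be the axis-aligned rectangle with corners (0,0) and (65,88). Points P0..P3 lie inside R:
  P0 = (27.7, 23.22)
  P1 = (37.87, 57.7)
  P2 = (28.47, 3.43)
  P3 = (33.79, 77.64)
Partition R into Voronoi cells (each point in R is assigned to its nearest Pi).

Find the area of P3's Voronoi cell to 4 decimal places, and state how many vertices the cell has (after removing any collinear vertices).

1. box [0,65]×[0,88]: [(0, 0) (65, 0) (65, 88) (0, 88)]
2. ⊥bis P3·P0 via (30.745,50.43): [(0, 53.8706) (65, 46.5966) (65, 88) (0, 88)]  |A|=2454.8158
3. ⊥bis P3·P1 via (35.83,67.67): [(0, 60.3387) (65, 73.6386) (65, 88) (0, 88)]  |A|=1365.7387
4. ⊥bis P3·P2 via (31.13,40.535): [(0, 60.3387) (65, 73.6386) (65, 88) (0, 88)]  |A|=1365.7387
5. canonical 4-gon: [(0, 60.3387) (65, 73.6386) (65, 88) (0, 88)]
6. shoelace: 1365.7387

Area of P3's cell: 1365.7387 (4 vertices)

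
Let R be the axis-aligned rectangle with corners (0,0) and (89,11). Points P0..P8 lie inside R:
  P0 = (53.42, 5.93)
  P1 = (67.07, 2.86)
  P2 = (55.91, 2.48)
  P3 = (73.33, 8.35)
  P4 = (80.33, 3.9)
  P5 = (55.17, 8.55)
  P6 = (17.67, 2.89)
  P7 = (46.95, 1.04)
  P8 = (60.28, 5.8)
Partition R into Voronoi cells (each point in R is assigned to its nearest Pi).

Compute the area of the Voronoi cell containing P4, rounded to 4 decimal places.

1. box [0,89]×[0,11]: [(0, 0) (89, 0) (89, 11) (0, 11)]
2. ⊥bis P4·P0 via (66.875,4.915): [(66.5042, 0) (89, 0) (89, 11) (67.334, 11)]  |A|=242.8896
3. ⊥bis P4·P1 via (73.7,3.38): [(73.9651, 0) (89, 0) (89, 11) (73.1024, 11)]  |A|=170.129
4. ⊥bis P4·P2 via (68.12,3.19): [(73.9651, 0) (89, 0) (89, 11) (73.1024, 11)]  |A|=170.129
5. ⊥bis P4·P3 via (76.83,6.125): [(73.8521, 1.4407) (73.9651, 0) (89, 0) (89, 11) (79.9291, 11)]  |A|=137.4994
6. ⊥bis P4·P5 via (67.75,6.225): [(73.8521, 1.4407) (73.9651, 0) (89, 0) (89, 11) (79.9291, 11)]  |A|=137.4994
7. ⊥bis P4·P6 via (49,3.395): [(73.8521, 1.4407) (73.9651, 0) (89, 0) (89, 11) (79.9291, 11)]  |A|=137.4994
8. ⊥bis P4·P7 via (63.64,2.47): [(73.8521, 1.4407) (73.9651, 0) (89, 0) (89, 11) (79.9291, 11)]  |A|=137.4994
9. ⊥bis P4·P8 via (70.305,4.85): [(73.8521, 1.4407) (73.9651, 0) (89, 0) (89, 11) (79.9291, 11)]  |A|=137.4994
10. canonical 5-gon: [(73.8521, 1.4407) (73.9651, 0) (89, 0) (89, 11) (79.9291, 11)]
11. shoelace: 137.4994

Area of P4's cell: 137.4994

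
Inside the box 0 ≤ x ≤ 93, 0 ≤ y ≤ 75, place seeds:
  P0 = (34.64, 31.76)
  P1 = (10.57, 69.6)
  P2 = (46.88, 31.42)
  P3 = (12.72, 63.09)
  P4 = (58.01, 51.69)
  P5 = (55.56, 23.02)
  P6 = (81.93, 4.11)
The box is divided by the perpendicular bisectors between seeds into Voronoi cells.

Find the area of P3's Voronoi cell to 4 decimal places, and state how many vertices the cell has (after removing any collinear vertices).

1. box [0,93]×[0,75]: [(0, 0) (93, 0) (93, 75) (0, 75)]
2. ⊥bis P3·P0 via (23.68,47.425): [(0, 30.8573) (63.0926, 75) (0, 75)]  |A|=1392.539
3. ⊥bis P3·P1 via (11.645,66.345): [(0, 62.4991) (0, 30.8573) (63.0926, 75) (37.8515, 75)]  |A|=1155.95
4. ⊥bis P3·P2 via (29.8,47.255): [(0, 62.4991) (0, 30.8573) (41.5471, 59.9257) (55.5226, 75) (37.8515, 75)]  |A|=1098.8936
5. ⊥bis P3·P4 via (35.365,57.39): [(0, 62.4991) (0, 30.8573) (34.8182, 55.2179) (39.7976, 75) (37.8515, 75)]  |A|=925.5377
6. ⊥bis P3·P5 via (34.14,43.055): [(0, 62.4991) (0, 30.8573) (34.8182, 55.2179) (39.7976, 75) (37.8515, 75)]  |A|=925.5377
7. ⊥bis P3·P6 via (47.325,33.6): [(0, 62.4991) (0, 30.8573) (34.8182, 55.2179) (39.7976, 75) (37.8515, 75)]  |A|=925.5377
8. canonical 5-gon: [(0, 62.4991) (0, 30.8573) (34.8182, 55.2179) (39.7976, 75) (37.8515, 75)]
9. shoelace: 925.5377

Area of P3's cell: 925.5377 (5 vertices)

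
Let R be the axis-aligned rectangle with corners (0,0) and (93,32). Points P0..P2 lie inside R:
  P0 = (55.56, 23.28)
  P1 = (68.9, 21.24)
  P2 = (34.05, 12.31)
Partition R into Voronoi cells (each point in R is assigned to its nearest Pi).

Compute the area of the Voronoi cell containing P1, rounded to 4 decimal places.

1. box [0,93]×[0,32]: [(0, 0) (93, 0) (93, 32) (0, 32)]
2. ⊥bis P1·P0 via (62.23,22.26): [(58.8259, 0) (93, 0) (93, 32) (63.7195, 32)]  |A|=1015.2736
3. ⊥bis P1·P2 via (51.475,16.775): [(58.8259, 0) (93, 0) (93, 32) (63.7195, 32)]  |A|=1015.2736
4. canonical 4-gon: [(58.8259, 0) (93, 0) (93, 32) (63.7195, 32)]
5. shoelace: 1015.2736

Area of P1's cell: 1015.2736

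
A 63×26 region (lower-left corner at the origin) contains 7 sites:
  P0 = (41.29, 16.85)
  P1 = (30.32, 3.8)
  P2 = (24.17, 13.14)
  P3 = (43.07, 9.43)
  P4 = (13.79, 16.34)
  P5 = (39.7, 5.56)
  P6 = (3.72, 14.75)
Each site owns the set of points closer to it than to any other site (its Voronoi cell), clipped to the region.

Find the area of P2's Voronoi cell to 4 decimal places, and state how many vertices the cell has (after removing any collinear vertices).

Area of P2's cell: 248.2909 (4 vertices)

1. box [0,63]×[0,26]: [(0, 0) (63, 0) (63, 26) (0, 26)]
2. ⊥bis P2·P0 via (32.73,14.995): [(0, 0) (35.9795, 0) (30.3452, 26) (0, 26)]  |A|=862.2205
3. ⊥bis P2·P1 via (27.245,8.47): [(0, 0) (14.3816, 0) (33.2825, 12.4454) (30.3452, 26) (0, 26)]  |A|=727.8229
4. ⊥bis P2·P3 via (33.62,11.285): [(0, 0) (14.3816, 0) (33.2825, 12.4454) (30.3452, 26) (0, 26)]  |A|=727.8229
5. ⊥bis P2·P4 via (18.98,14.74): [(14.4497, 0.0448) (33.2825, 12.4454) (30.3452, 26) (22.4513, 26)]  |A|=248.2909
6. ⊥bis P2·P5 via (31.935,9.35): [(14.4497, 0.0448) (33.2825, 12.4454) (30.3452, 26) (22.4513, 26)]  |A|=248.2909
7. ⊥bis P2·P6 via (13.945,13.945): [(14.4497, 0.0448) (33.2825, 12.4454) (30.3452, 26) (22.4513, 26)]  |A|=248.2909
8. canonical 4-gon: [(14.4497, 0.0448) (33.2825, 12.4454) (30.3452, 26) (22.4513, 26)]
9. shoelace: 248.2909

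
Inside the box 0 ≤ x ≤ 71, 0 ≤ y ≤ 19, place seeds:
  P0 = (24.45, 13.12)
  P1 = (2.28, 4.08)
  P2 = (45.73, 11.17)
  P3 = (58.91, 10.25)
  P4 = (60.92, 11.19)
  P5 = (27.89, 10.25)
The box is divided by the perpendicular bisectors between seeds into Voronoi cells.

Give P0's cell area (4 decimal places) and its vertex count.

1. box [0,71]×[0,19]: [(0, 0) (71, 0) (71, 19) (0, 19)]
2. ⊥bis P0·P1 via (13.365,8.6): [(16.8717, 0) (71, 0) (71, 19) (9.1243, 19)]  |A|=1102.0377
3. ⊥bis P0·P2 via (35.09,12.145): [(16.8717, 0) (33.9771, 0) (35.7182, 19) (9.1243, 19)]  |A|=415.1425
4. ⊥bis P0·P3 via (41.68,11.685): [(16.8717, 0) (33.9771, 0) (35.7182, 19) (9.1243, 19)]  |A|=415.1425
5. ⊥bis P0·P4 via (42.685,12.155): [(16.8717, 0) (33.9771, 0) (35.7182, 19) (9.1243, 19)]  |A|=415.1425
6. ⊥bis P0·P5 via (26.17,11.685): [(16.7238, 0.3627) (32.2729, 19) (9.1243, 19)]  |A|=215.7133
7. canonical 3-gon: [(16.7238, 0.3627) (32.2729, 19) (9.1243, 19)]
8. shoelace: 215.7133

Area of P0's cell: 215.7133 (3 vertices)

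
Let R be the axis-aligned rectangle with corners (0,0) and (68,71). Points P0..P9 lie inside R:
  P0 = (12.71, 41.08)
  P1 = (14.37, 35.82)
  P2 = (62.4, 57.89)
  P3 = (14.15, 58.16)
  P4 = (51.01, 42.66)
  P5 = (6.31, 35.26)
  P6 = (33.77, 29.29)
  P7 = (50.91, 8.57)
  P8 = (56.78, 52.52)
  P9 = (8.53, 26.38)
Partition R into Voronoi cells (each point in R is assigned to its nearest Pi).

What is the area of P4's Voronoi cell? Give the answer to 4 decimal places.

Area of P4's cell: 632.9176

1. box [0,68]×[0,71]: [(0, 0) (68, 0) (68, 71) (0, 71)]
2. ⊥bis P4·P0 via (31.86,41.87): [(33.5873, 0) (68, 0) (68, 71) (30.6583, 71)]  |A|=2547.2824
3. ⊥bis P4·P1 via (32.69,39.24): [(31.7638, 44.2012) (40.0154, 0) (68, 0) (68, 71) (30.6583, 71)]  |A|=2405.2174
4. ⊥bis P4·P2 via (56.705,50.275): [(30.7113, 69.7148) (31.7638, 44.2012) (40.0154, 0) (68, 0) (68, 41.8279)]  |A|=1837.3261
5. ⊥bis P4·P3 via (32.58,50.41): [(38.3086, 64.033) (31.6035, 48.0878) (31.7638, 44.2012) (40.0154, 0) (68, 0) (68, 41.8279)]  |A|=1757.7072
6. ⊥bis P4·P5 via (28.66,38.96): [(38.3086, 64.033) (31.6035, 48.0878) (31.7638, 44.2012) (40.0154, 0) (68, 0) (68, 41.8279)]  |A|=1757.7072
7. ⊥bis P4·P6 via (42.39,35.975): [(38.3086, 64.033) (32.0932, 49.2523) (68, 2.9521) (68, 41.8279)]  |A|=986.3907
8. ⊥bis P4·P7 via (50.96,25.615): [(38.3086, 64.033) (32.0932, 49.2523) (50.4232, 25.6166) (68, 25.565) (68, 41.8279)]  |A|=787.659
9. ⊥bis P4·P8 via (53.895,47.59): [(35.8377, 58.157) (32.0932, 49.2523) (50.4232, 25.6166) (68, 25.565) (68, 39.3359)]  |A|=632.9176
10. ⊥bis P4·P9 via (29.77,34.52): [(35.8377, 58.157) (32.0932, 49.2523) (50.4232, 25.6166) (68, 25.565) (68, 39.3359)]  |A|=632.9176
11. canonical 5-gon: [(35.8377, 58.157) (32.0932, 49.2523) (50.4232, 25.6166) (68, 25.565) (68, 39.3359)]
12. shoelace: 632.9176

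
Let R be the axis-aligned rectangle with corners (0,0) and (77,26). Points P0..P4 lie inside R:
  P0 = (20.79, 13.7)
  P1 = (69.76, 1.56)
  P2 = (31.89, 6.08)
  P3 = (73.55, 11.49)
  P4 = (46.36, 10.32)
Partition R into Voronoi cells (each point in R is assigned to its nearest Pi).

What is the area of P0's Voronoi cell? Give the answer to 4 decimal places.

1. box [0,77]×[0,26]: [(0, 0) (77, 0) (77, 26) (0, 26)]
2. ⊥bis P0·P1 via (45.275,7.63): [(0, 0) (43.3835, 0) (49.829, 26) (0, 26)]  |A|=1211.7628
3. ⊥bis P0·P2 via (26.34,9.89): [(0, 0) (19.5506, 0) (37.3993, 26) (0, 26)]  |A|=740.3493
4. ⊥bis P0·P3 via (47.17,12.595): [(0, 0) (19.5506, 0) (37.3993, 26) (0, 26)]  |A|=740.3493
5. ⊥bis P0·P4 via (33.575,12.01): [(0, 0) (19.5506, 0) (34.9533, 22.4369) (35.4243, 26) (0, 26)]  |A|=736.8307
6. canonical 5-gon: [(0, 0) (19.5506, 0) (34.9533, 22.4369) (35.4243, 26) (0, 26)]
7. shoelace: 736.8307

Area of P0's cell: 736.8307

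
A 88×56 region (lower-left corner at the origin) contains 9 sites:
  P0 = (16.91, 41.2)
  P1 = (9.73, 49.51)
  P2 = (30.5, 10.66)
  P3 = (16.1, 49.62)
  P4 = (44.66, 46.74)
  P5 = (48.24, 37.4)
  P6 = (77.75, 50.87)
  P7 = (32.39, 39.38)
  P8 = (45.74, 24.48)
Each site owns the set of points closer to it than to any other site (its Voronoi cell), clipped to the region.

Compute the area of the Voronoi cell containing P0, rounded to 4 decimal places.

Area of P0's cell: 520.3095

1. box [0,88]×[0,56]: [(0, 0) (88, 0) (88, 56) (0, 56)]
2. ⊥bis P0·P1 via (13.32,45.355): [(0, 33.8463) (0, 0) (88, 0) (88, 56) (25.6403, 56)]  |A|=4643.9855
3. ⊥bis P0·P2 via (23.705,25.93): [(0, 33.8463) (0, 15.3815) (88, 54.5406) (88, 56) (25.6403, 56)]  |A|=1567.4108
4. ⊥bis P0·P3 via (16.505,45.41): [(12.9926, 45.0721) (0, 33.8463) (0, 15.3815) (81.5409, 51.6664)]  |A|=1094.7348
5. ⊥bis P0·P4 via (30.785,43.97): [(30.2339, 46.7307) (12.9926, 45.0721) (0, 33.8463) (0, 15.3815) (33.515, 30.2954)]  |A|=665.0122
6. ⊥bis P0·P5 via (32.575,39.3): [(32.2509, 36.6275) (30.2339, 46.7307) (12.9926, 45.0721) (0, 33.8463) (0, 15.3815) (31.3669, 29.3395)]  |A|=657.607
7. ⊥bis P0·P6 via (47.33,46.035): [(32.2509, 36.6275) (30.2339, 46.7307) (12.9926, 45.0721) (0, 33.8463) (0, 15.3815) (31.3669, 29.3395)]  |A|=657.607
8. ⊥bis P0·P7 via (24.65,40.29): [(25.352, 46.2611) (12.9926, 45.0721) (0, 33.8463) (0, 15.3815) (22.9206, 25.581)]  |A|=520.3095
9. ⊥bis P0·P8 via (31.325,32.84): [(25.352, 46.2611) (12.9926, 45.0721) (0, 33.8463) (0, 15.3815) (22.9206, 25.581)]  |A|=520.3095
10. canonical 5-gon: [(25.352, 46.2611) (12.9926, 45.0721) (0, 33.8463) (0, 15.3815) (22.9206, 25.581)]
11. shoelace: 520.3095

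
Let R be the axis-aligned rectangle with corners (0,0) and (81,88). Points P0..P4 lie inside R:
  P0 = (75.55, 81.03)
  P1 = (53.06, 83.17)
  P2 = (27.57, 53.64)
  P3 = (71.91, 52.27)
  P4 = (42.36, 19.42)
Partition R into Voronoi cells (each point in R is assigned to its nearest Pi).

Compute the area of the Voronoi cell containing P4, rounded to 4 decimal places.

1. box [0,81]×[0,88]: [(0, 0) (81, 0) (81, 88) (0, 88)]
2. ⊥bis P4·P0 via (58.955,50.225): [(0, 81.9847) (0, 0) (81, 0) (81, 38.3491)]  |A|=4873.5202
3. ⊥bis P4·P1 via (47.71,51.295): [(61.159, 49.0377) (0, 59.3028) (0, 0) (81, 0) (81, 38.3491)]  |A|=4179.9182
4. ⊥bis P4·P2 via (34.965,36.53): [(62.3811, 48.3793) (0, 21.418) (0, 0) (81, 0) (81, 38.3491)]  |A|=2984.4114
5. ⊥bis P4·P3 via (57.135,35.845): [(49.4256, 42.7799) (0, 21.418) (0, 0) (81, 0) (81, 14.3774)]  |A|=2488.8649
6. canonical 5-gon: [(49.4256, 42.7799) (0, 21.418) (0, 0) (81, 0) (81, 14.3774)]
7. shoelace: 2488.8649

Area of P4's cell: 2488.8649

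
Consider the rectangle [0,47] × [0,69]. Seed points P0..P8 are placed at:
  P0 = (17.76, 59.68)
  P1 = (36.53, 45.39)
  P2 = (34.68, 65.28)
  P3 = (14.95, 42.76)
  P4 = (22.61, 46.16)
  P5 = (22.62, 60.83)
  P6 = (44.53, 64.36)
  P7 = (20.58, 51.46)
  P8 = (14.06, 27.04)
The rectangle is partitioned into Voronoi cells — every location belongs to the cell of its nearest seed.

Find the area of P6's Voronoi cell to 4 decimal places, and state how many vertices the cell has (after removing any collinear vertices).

Area of P6's cell: 116.3868 (4 vertices)

1. box [0,47]×[0,69]: [(0, 0) (47, 0) (47, 69) (0, 69)]
2. ⊥bis P6·P0 via (31.145,62.02): [(41.9875, 0) (47, 0) (47, 69) (29.9247, 69)]  |A|=762.0279
3. ⊥bis P6·P1 via (40.53,54.875): [(31.7465, 58.5791) (47, 52.1465) (47, 69) (29.9247, 69)]  |A|=217.5066
4. ⊥bis P6·P2 via (39.605,64.82): [(38.7464, 55.6272) (47, 52.1465) (47, 69) (39.9954, 69)]  |A|=116.3868
5. ⊥bis P6·P3 via (29.74,53.56): [(38.7464, 55.6272) (47, 52.1465) (47, 69) (39.9954, 69)]  |A|=116.3868
6. ⊥bis P6·P4 via (33.57,55.26): [(38.7464, 55.6272) (47, 52.1465) (47, 69) (39.9954, 69)]  |A|=116.3868
7. ⊥bis P6·P5 via (33.575,62.595): [(38.7464, 55.6272) (47, 52.1465) (47, 69) (39.9954, 69)]  |A|=116.3868
8. ⊥bis P6·P7 via (32.555,57.91): [(38.7464, 55.6272) (47, 52.1465) (47, 69) (39.9954, 69)]  |A|=116.3868
9. ⊥bis P6·P8 via (29.295,45.7): [(38.7464, 55.6272) (47, 52.1465) (47, 69) (39.9954, 69)]  |A|=116.3868
10. canonical 4-gon: [(38.7464, 55.6272) (47, 52.1465) (47, 69) (39.9954, 69)]
11. shoelace: 116.3868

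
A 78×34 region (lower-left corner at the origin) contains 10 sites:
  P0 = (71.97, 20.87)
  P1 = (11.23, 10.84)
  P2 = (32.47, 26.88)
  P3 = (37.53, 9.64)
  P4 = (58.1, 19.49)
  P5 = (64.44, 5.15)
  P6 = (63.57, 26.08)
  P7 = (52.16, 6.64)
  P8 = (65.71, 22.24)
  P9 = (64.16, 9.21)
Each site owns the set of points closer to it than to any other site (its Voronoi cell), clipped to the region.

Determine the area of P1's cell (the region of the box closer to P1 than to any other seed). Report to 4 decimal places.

1. box [0,78]×[0,34]: [(0, 0) (78, 0) (78, 34) (0, 34)]
2. ⊥bis P1·P0 via (41.6,15.855): [(0, 0) (44.2181, 0) (38.6037, 34) (0, 34)]  |A|=1407.9715
3. ⊥bis P1·P2 via (21.85,18.86): [(0, 0) (36.0927, 0) (10.4166, 34) (0, 34)]  |A|=790.6575
4. ⊥bis P1·P3 via (24.38,10.24): [(0, 0) (23.9128, 0) (24.6067, 15.2095) (10.4166, 34) (0, 34)]  |A|=698.0322
5. ⊥bis P1·P4 via (34.665,15.165): [(0, 0) (23.9128, 0) (24.6067, 15.2095) (10.4166, 34) (0, 34)]  |A|=698.0322
6. ⊥bis P1·P5 via (37.835,7.995): [(0, 0) (23.9128, 0) (24.6067, 15.2095) (10.4166, 34) (0, 34)]  |A|=698.0322
7. ⊥bis P1·P6 via (37.4,18.46): [(0, 0) (23.9128, 0) (24.6067, 15.2095) (10.4166, 34) (0, 34)]  |A|=698.0322
8. ⊥bis P1·P7 via (31.695,8.74): [(0, 0) (23.9128, 0) (24.6067, 15.2095) (10.4166, 34) (0, 34)]  |A|=698.0322
9. ⊥bis P1·P8 via (38.47,16.54): [(0, 0) (23.9128, 0) (24.6067, 15.2095) (10.4166, 34) (0, 34)]  |A|=698.0322
10. ⊥bis P1·P9 via (37.695,10.025): [(0, 0) (23.9128, 0) (24.6067, 15.2095) (10.4166, 34) (0, 34)]  |A|=698.0322
11. canonical 5-gon: [(0, 0) (23.9128, 0) (24.6067, 15.2095) (10.4166, 34) (0, 34)]
12. shoelace: 698.0322

Area of P1's cell: 698.0322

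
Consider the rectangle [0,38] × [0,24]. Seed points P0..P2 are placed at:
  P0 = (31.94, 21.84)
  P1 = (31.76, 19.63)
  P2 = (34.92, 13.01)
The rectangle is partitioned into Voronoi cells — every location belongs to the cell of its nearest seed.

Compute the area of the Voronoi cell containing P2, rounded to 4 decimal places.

Area of P2's cell: 360.0471

1. box [0,38]×[0,24]: [(0, 0) (38, 0) (38, 24) (0, 24)]
2. ⊥bis P2·P0 via (33.43,17.425): [(0, 6.1428) (0, 0) (38, 0) (38, 18.9673)]  |A|=477.093
3. ⊥bis P2·P1 via (33.34,16.32): [(0, 0.4054) (0, 0) (38, 0) (38, 18.5444)]  |A|=360.0471
4. canonical 4-gon: [(0, 0.4054) (0, 0) (38, 0) (38, 18.5444)]
5. shoelace: 360.0471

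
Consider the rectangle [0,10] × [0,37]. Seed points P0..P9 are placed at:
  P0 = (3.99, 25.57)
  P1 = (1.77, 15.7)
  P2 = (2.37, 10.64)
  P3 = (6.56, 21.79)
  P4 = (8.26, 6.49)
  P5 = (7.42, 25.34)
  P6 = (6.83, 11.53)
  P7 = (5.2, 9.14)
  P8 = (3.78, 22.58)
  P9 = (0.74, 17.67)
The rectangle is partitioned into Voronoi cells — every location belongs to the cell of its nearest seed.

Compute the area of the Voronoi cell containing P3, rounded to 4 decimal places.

Area of P3's cell: 33.0424

1. box [0,10]×[0,37]: [(0, 0) (10, 0) (10, 37) (0, 37)]
2. ⊥bis P3·P0 via (5.275,23.68): [(0, 20.0936) (0, 0) (10, 0) (10, 26.8925)]  |A|=234.9303
3. ⊥bis P3·P1 via (4.165,18.745): [(1.3143, 20.9872) (10, 14.1556) (10, 26.8925)]  |A|=55.3144
4. ⊥bis P3·P2 via (4.465,16.215): [(1.3143, 20.9872) (10, 14.1556) (10, 26.8925)]  |A|=55.3144
5. ⊥bis P3·P4 via (7.41,14.14): [(1.3143, 20.9872) (9.6967, 14.3941) (10, 14.4278) (10, 26.8925)]  |A|=55.2732
6. ⊥bis P3·P5 via (6.99,23.565): [(5.6008, 23.9015) (1.3143, 20.9872) (9.6967, 14.3941) (10, 14.4278) (10, 22.8358)]  |A|=46.3502
7. ⊥bis P3·P6 via (6.695,16.66): [(5.6008, 23.9015) (1.3143, 20.9872) (6.812, 16.6631) (10, 16.747) (10, 22.8358)]  |A|=42.2607
8. ⊥bis P3·P7 via (5.88,15.465): [(5.6008, 23.9015) (1.3143, 20.9872) (6.812, 16.6631) (10, 16.747) (10, 22.8358)]  |A|=42.2607
9. ⊥bis P3·P8 via (5.17,22.185): [(5.6541, 23.8886) (4.1874, 18.7274) (6.812, 16.6631) (10, 16.747) (10, 22.8358)]  |A|=33.0837
10. ⊥bis P3·P9 via (3.65,19.73): [(5.6541, 23.8886) (4.2368, 18.9011) (4.5763, 18.4215) (6.812, 16.6631) (10, 16.747) (10, 22.8358)]  |A|=33.0424
11. canonical 6-gon: [(5.6541, 23.8886) (4.2368, 18.9011) (4.5763, 18.4215) (6.812, 16.6631) (10, 16.747) (10, 22.8358)]
12. shoelace: 33.0424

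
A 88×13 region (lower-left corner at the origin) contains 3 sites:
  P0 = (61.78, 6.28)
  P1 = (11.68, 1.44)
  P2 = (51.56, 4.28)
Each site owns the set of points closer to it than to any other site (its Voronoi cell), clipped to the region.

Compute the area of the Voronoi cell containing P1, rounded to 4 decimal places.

Area of P1's cell: 407.6902

1. box [0,88]×[0,13]: [(0, 0) (88, 0) (88, 13) (0, 13)]
2. ⊥bis P1·P0 via (36.73,3.86): [(0, 0) (37.1029, 0) (35.847, 13) (0, 13)]  |A|=474.1745
3. ⊥bis P1·P2 via (31.62,2.86): [(0, 0) (31.8237, 0) (30.8979, 13) (0, 13)]  |A|=407.6902
4. canonical 4-gon: [(0, 0) (31.8237, 0) (30.8979, 13) (0, 13)]
5. shoelace: 407.6902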